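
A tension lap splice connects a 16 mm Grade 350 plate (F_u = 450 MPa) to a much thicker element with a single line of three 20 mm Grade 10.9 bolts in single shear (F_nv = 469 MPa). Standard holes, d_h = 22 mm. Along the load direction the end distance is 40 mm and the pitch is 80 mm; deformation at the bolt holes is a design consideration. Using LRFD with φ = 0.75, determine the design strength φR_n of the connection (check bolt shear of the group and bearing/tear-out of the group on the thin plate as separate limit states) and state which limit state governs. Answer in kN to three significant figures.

332 kN (bolt shear governs)

Bolt shear: A_b = π·20²/4 = 314.2 mm²; R_n = 469 × 314.2 × 3 × 1 / 1000 = 442 kN → 0.75 × 442 = 332 kN.
Bearing (1.2 l_c t F_u ≤ 2.4 d t F_u): upper limit = 2.4·20·16·450 / 1000 = 345.6 kN.
  Edge l_c = 40 − 22/2 = 29 → r_n = 250.6 kN; interior l_c = 80 − 22 = 58 → r_n = 345.6 kN.
  R_n,bearing = 1·250.6 + 2·345.6 = 941.8 kN → 0.75 × 941.8 = 706 kN.
Bolt shear governs: 332 kN.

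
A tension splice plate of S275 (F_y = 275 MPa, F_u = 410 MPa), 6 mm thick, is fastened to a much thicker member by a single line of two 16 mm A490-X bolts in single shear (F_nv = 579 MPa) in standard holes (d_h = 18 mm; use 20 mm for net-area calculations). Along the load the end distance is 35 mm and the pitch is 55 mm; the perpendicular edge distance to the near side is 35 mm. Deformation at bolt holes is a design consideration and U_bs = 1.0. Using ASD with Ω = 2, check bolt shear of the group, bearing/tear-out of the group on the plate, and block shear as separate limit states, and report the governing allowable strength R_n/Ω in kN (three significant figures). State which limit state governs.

75 kN (block shear governs)

Bolt shear: A_b = π·16²/4 = 201.1 mm²; R_n = 579 × 201.1 × 2 × 1 / 1000 = 232.8 kN → 232.8 / 2 = 116 kN.
Bearing: edge l_c = 26, r_n = 76.75 kN; interior l_c = 37, r_n = 94.46 kN; R_n = 76.75 + 1·94.46 = 171.2 kN → 85.6 kN.
Block shear: A_gv = 540, A_nv = 360, A_nt = 150 mm²; R_n = min(0.6F_uA_nv, 0.6F_yA_gv) + U_bs·F_u·A_nt = 150.1 kN → 75 kN.
Block shear governs: 75 kN.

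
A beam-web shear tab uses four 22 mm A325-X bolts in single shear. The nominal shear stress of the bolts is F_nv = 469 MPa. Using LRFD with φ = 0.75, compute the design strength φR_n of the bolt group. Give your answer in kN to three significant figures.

535 kN

A_b = π × 22² / 4 = 380.1 mm².
R_n = F_nv · A_b · n · n_s = 469 × 380.1 × 4 × 1 / 1000 = 713.1 kN.
Design strength φR_n = 0.75 × 713.1 = 535 kN.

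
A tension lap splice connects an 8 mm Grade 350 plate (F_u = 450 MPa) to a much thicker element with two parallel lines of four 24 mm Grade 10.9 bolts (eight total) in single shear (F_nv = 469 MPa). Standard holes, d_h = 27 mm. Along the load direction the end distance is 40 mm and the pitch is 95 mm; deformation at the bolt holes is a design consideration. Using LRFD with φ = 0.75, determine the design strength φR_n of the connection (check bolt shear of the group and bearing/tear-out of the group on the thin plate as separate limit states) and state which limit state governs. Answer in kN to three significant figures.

1100 kN (bearing governs)

Bolt shear: A_b = π·24²/4 = 452.4 mm²; R_n = 469 × 452.4 × 8 × 1 / 1000 = 1697 kN → 0.75 × 1697 = 1270 kN.
Bearing (1.2 l_c t F_u ≤ 2.4 d t F_u): upper limit = 2.4·24·8·450 / 1000 = 207.4 kN.
  Edge l_c = 40 − 27/2 = 26.5 → r_n = 114.5 kN; interior l_c = 95 − 27 = 68 → r_n = 207.4 kN.
  R_n,bearing = 2·114.5 + 6·207.4 = 1473 kN → 0.75 × 1473 = 1100 kN.
Bearing governs: 1100 kN.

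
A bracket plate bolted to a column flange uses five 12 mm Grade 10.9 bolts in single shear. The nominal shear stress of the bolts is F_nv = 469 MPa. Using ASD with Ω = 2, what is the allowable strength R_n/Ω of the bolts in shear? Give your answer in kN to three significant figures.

A_b = π × 12² / 4 = 113.1 mm².
R_n = F_nv · A_b · n · n_s = 469 × 113.1 × 5 × 1 / 1000 = 265.2 kN.
Allowable strength R_n/Ω = 265.2 / 2 = 133 kN.

133 kN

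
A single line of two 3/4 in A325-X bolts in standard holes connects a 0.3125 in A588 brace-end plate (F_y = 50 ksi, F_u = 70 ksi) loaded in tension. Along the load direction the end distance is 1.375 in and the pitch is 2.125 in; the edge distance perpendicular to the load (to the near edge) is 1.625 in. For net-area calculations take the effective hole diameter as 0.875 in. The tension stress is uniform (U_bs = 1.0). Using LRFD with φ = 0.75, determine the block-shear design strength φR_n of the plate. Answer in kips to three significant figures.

41 kips

Shear plane L_v = 1.375 + 1·2.125 = 3.5 in; A_gv = 3.5 × 0.3125 = 1.094 in².
A_nv = (3.5 − 1.5·0.875) × 0.3125 = 0.6836 in².
A_nt = (1.625 − 0.5·0.875) × 0.3125 = 0.3711 in².
0.6 F_u A_nv = 28.71 kips; 0.6 F_y A_gv = 32.81 kips → shear rupture governs the shear term.
R_n = 28.71 + 1.0 × 70 × 0.3711 = 54.69 kips.
Design strength φR_n = 0.75 × 54.69 = 41 kips.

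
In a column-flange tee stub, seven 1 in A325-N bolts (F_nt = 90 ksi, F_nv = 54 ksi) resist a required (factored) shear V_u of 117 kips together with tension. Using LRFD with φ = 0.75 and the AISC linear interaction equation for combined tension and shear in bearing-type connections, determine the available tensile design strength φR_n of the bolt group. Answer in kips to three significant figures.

A_b = π·1²/4 = 0.7854 in²; f_rv = 117 / (7 × 0.7854) = 21.28 ksi.
F'_nt = 1.3 F_nt − (F_nt / φF_nv) f_rv = 1.3·90 − (90/(0.75·54))·21.28 = 69.71 ksi, capped at F_nt → F'_nt = 69.71 ksi.
R_n = F'_nt · A_b · n = 69.71 × 0.7854 × 7 = 383.2 kips.
Design strength φR_n = 0.75 × 383.2 = 287 kips.

287 kips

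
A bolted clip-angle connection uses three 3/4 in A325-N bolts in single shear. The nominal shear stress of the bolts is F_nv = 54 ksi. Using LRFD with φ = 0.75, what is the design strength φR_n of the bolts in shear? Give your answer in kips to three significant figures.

A_b = π × 0.75² / 4 = 0.4418 in².
R_n = F_nv · A_b · n · n_s = 54 × 0.4418 × 3 × 1 = 71.57 kips.
Design strength φR_n = 0.75 × 71.57 = 53.7 kips.

53.7 kips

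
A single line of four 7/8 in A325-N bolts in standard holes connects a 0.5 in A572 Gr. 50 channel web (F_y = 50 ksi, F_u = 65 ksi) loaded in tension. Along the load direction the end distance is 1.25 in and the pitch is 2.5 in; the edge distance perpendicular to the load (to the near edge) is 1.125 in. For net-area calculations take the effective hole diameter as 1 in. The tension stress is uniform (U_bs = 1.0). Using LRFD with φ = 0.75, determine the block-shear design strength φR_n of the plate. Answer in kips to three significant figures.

Shear plane L_v = 1.25 + 3·2.5 = 8.75 in; A_gv = 8.75 × 0.5 = 4.375 in².
A_nv = (8.75 − 3.5·1) × 0.5 = 2.625 in².
A_nt = (1.125 − 0.5·1) × 0.5 = 0.3125 in².
0.6 F_u A_nv = 102.4 kips; 0.6 F_y A_gv = 131.2 kips → shear rupture governs the shear term.
R_n = 102.4 + 1.0 × 65 × 0.3125 = 122.7 kips.
Design strength φR_n = 0.75 × 122.7 = 92 kips.

92 kips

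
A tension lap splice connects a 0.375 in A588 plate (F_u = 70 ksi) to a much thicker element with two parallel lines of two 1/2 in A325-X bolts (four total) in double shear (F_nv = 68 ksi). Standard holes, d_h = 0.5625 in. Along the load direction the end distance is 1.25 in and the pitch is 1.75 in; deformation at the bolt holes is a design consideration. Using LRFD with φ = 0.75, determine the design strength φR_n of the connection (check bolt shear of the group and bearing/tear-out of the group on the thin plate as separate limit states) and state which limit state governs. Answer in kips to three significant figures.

Bolt shear: A_b = π·0.5²/4 = 0.1963 in²; R_n = 68 × 0.1963 × 4 × 2 = 106.8 kips → 0.75 × 106.8 = 80.1 kips.
Bearing (1.2 l_c t F_u ≤ 2.4 d t F_u): upper limit = 2.4·0.5·0.375·70 = 31.5 kips.
  Edge l_c = 1.25 − 0.5625/2 = 0.9688 → r_n = 30.52 kips; interior l_c = 1.75 − 0.5625 = 1.188 → r_n = 31.5 kips.
  R_n,bearing = 2·30.52 + 2·31.5 = 124 kips → 0.75 × 124 = 93 kips.
Bolt shear governs: 80.1 kips.

80.1 kips (bolt shear governs)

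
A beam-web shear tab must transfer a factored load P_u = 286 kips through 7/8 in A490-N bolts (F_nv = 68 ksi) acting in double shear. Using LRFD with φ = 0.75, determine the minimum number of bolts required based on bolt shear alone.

A_b = π·0.875²/4 = 0.6013 in².
Per-bolt design strength φR_n = 0.75 × 68 × 0.6013 × 2 = 61.33 kips.
n ≥ 286 / 61.33 = 4.663 → use 5 bolts.

5 bolts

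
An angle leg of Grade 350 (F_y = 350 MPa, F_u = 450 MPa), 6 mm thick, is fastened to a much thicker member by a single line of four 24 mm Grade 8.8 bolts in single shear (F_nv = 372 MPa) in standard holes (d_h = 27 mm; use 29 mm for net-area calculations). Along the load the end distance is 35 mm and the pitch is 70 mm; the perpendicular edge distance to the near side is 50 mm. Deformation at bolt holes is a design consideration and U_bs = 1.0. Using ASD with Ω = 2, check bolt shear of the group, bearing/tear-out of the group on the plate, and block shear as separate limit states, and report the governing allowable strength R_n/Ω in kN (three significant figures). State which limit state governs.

164 kN (block shear governs)

Bolt shear: A_b = π·24²/4 = 452.4 mm²; R_n = 372 × 452.4 × 4 × 1 / 1000 = 673.2 kN → 673.2 / 2 = 337 kN.
Bearing: edge l_c = 21.5, r_n = 69.66 kN; interior l_c = 43, r_n = 139.3 kN; R_n = 69.66 + 3·139.3 = 487.6 kN → 244 kN.
Block shear: A_gv = 1470, A_nv = 861, A_nt = 213 mm²; R_n = min(0.6F_uA_nv, 0.6F_yA_gv) + U_bs·F_u·A_nt = 328.3 kN → 164 kN.
Block shear governs: 164 kN.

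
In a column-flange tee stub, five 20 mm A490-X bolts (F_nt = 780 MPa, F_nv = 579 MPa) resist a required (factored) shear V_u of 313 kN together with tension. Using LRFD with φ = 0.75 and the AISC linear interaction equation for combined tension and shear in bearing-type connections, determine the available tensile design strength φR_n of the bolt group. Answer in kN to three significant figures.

A_b = π·20²/4 = 314.2 mm²; f_rv = 313 × 1000 / (5 × 314.2) = 199.3 MPa.
F'_nt = 1.3 F_nt − (F_nt / φF_nv) f_rv = 1.3·780 − (780/(0.75·579))·199.3 = 656.1 MPa, capped at F_nt → F'_nt = 656.1 MPa.
R_n = F'_nt · A_b · n = 656.1 × 314.2 × 5 / 1000 = 1031 kN.
Design strength φR_n = 0.75 × 1031 = 773 kN.

773 kN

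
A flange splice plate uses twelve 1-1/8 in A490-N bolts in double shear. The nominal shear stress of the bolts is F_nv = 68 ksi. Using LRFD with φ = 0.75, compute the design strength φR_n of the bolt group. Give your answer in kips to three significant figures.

A_b = π × 1.125² / 4 = 0.994 in².
R_n = F_nv · A_b · n · n_s = 68 × 0.994 × 12 × 2 = 1622 kips.
Design strength φR_n = 0.75 × 1622 = 1220 kips.

1220 kips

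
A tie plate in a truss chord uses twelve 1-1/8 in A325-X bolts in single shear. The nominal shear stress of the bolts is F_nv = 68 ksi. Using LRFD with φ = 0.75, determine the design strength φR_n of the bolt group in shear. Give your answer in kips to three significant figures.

A_b = π × 1.125² / 4 = 0.994 in².
R_n = F_nv · A_b · n · n_s = 68 × 0.994 × 12 × 1 = 811.1 kips.
Design strength φR_n = 0.75 × 811.1 = 608 kips.

608 kips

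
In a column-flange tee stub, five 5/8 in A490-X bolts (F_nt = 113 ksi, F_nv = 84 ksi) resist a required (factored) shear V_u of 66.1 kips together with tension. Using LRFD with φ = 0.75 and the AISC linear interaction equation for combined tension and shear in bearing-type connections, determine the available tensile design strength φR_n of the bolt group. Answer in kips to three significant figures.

80.1 kips

A_b = π·0.625²/4 = 0.3068 in²; f_rv = 66.1 / (5 × 0.3068) = 43.09 ksi.
F'_nt = 1.3 F_nt − (F_nt / φF_nv) f_rv = 1.3·113 − (113/(0.75·84))·43.09 = 69.61 ksi, capped at F_nt → F'_nt = 69.61 ksi.
R_n = F'_nt · A_b · n = 69.61 × 0.3068 × 5 = 106.8 kips.
Design strength φR_n = 0.75 × 106.8 = 80.1 kips.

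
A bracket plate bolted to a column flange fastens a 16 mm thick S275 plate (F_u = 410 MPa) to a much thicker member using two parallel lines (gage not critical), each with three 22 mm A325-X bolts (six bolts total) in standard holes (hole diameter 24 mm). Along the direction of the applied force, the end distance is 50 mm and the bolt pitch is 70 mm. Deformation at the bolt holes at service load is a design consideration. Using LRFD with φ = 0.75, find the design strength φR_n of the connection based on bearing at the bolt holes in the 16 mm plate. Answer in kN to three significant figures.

Per bolt r_n = 1.2 l_c t F_u ≤ 2.4 d t F_u; upper limit = 2.4 × 22 × 16 × 410 / 1000 = 346.4 kN.
Edge bolt: l_c = 50 − 24/2 = 38 mm → 1.2 × 38 × 16 × 410 / 1000 = 299.1 → r_n = 299.1 kN.
Interior bolts: l_c = 70 − 24 = 46 mm → 1.2 × 46 × 16 × 410 / 1000 = 362.1 → r_n = 346.4 kN.
R_n = 2 × 299.1 + 4 × 346.4 = 1984 kN.
Design strength φR_n = 0.75 × 1984 = 1490 kN.

1490 kN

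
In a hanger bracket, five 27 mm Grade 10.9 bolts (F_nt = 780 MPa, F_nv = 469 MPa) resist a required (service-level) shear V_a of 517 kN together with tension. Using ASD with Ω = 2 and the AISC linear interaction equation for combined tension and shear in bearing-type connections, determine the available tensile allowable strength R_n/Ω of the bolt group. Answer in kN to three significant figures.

592 kN

A_b = π·27²/4 = 572.6 mm²; f_rv = 517 × 1000 / (5 × 572.6) = 180.6 MPa.
F'_nt = 1.3 F_nt − (Ω F_nt / F_nv) f_rv = 1.3·780 − (2·780/469)·180.6 = 413.3 MPa, capped at F_nt → F'_nt = 413.3 MPa.
R_n = F'_nt · A_b · n = 413.3 × 572.6 × 5 / 1000 = 1183 kN.
Allowable strength R_n/Ω = 1183 / 2 = 592 kN.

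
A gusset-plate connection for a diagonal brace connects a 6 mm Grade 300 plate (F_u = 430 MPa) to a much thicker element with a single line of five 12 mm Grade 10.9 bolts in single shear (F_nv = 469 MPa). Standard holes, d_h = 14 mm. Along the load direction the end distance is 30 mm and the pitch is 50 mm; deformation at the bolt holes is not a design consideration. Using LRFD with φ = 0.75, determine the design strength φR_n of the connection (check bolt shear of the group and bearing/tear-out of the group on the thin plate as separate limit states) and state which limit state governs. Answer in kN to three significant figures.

Bolt shear: A_b = π·12²/4 = 113.1 mm²; R_n = 469 × 113.1 × 5 × 1 / 1000 = 265.2 kN → 0.75 × 265.2 = 199 kN.
Bearing (1.5 l_c t F_u ≤ 3.0 d t F_u): upper limit = 3.0·12·6·430 / 1000 = 92.88 kN.
  Edge l_c = 30 − 14/2 = 23 → r_n = 89.01 kN; interior l_c = 50 − 14 = 36 → r_n = 92.88 kN.
  R_n,bearing = 1·89.01 + 4·92.88 = 460.5 kN → 0.75 × 460.5 = 345 kN.
Bolt shear governs: 199 kN.

199 kN (bolt shear governs)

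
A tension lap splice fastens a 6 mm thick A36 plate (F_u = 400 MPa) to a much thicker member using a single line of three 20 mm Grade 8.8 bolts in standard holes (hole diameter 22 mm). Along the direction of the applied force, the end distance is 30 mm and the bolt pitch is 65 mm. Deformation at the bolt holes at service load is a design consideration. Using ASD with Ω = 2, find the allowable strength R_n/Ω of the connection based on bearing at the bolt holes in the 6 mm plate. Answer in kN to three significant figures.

Per bolt r_n = 1.2 l_c t F_u ≤ 2.4 d t F_u; upper limit = 2.4 × 20 × 6 × 400 / 1000 = 115.2 kN.
Edge bolt: l_c = 30 − 22/2 = 19 mm → 1.2 × 19 × 6 × 400 / 1000 = 54.72 → r_n = 54.72 kN.
Interior bolts: l_c = 65 − 22 = 43 mm → 1.2 × 43 × 6 × 400 / 1000 = 123.8 → r_n = 115.2 kN.
R_n = 1 × 54.72 + 2 × 115.2 = 285.1 kN.
Allowable strength R_n/Ω = 285.1 / 2 = 143 kN.

143 kN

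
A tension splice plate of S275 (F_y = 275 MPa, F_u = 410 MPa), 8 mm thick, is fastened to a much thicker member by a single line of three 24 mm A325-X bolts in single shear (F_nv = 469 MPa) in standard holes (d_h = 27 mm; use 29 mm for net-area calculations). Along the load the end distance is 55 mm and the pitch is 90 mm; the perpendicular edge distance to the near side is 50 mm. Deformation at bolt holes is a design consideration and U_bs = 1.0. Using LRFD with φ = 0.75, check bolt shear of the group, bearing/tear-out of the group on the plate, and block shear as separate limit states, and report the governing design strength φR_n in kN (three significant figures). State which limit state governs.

320 kN (block shear governs)

Bolt shear: A_b = π·24²/4 = 452.4 mm²; R_n = 469 × 452.4 × 3 × 1 / 1000 = 636.5 kN → 0.75 × 636.5 = 477 kN.
Bearing: edge l_c = 41.5, r_n = 163.3 kN; interior l_c = 63, r_n = 188.9 kN; R_n = 163.3 + 2·188.9 = 541.2 kN → 406 kN.
Block shear: A_gv = 1880, A_nv = 1300, A_nt = 284 mm²; R_n = min(0.6F_uA_nv, 0.6F_yA_gv) + U_bs·F_u·A_nt = 426.6 kN → 320 kN.
Block shear governs: 320 kN.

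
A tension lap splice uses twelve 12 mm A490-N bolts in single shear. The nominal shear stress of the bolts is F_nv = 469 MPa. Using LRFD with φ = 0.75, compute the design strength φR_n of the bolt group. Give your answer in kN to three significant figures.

477 kN

A_b = π × 12² / 4 = 113.1 mm².
R_n = F_nv · A_b · n · n_s = 469 × 113.1 × 12 × 1 / 1000 = 636.5 kN.
Design strength φR_n = 0.75 × 636.5 = 477 kN.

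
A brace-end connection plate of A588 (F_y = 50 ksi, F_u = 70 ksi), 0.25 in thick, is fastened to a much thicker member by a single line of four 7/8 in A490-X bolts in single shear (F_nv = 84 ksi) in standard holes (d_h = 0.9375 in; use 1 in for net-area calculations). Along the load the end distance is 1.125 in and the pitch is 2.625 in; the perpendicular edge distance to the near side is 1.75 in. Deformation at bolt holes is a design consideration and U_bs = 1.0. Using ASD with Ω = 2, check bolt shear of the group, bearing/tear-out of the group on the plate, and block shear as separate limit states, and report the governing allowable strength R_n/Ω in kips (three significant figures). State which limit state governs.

Bolt shear: A_b = π·0.875²/4 = 0.6013 in²; R_n = 84 × 0.6013 × 4 × 1 = 202 kips → 202 / 2 = 101 kips.
Bearing: edge l_c = 0.6562, r_n = 13.78 kips; interior l_c = 1.688, r_n = 35.44 kips; R_n = 13.78 + 3·35.44 = 120.1 kips → 60 kips.
Block shear: A_gv = 2.25, A_nv = 1.375, A_nt = 0.3125 in²; R_n = min(0.6F_uA_nv, 0.6F_yA_gv) + U_bs·F_u·A_nt = 79.62 kips → 39.8 kips.
Block shear governs: 39.8 kips.

39.8 kips (block shear governs)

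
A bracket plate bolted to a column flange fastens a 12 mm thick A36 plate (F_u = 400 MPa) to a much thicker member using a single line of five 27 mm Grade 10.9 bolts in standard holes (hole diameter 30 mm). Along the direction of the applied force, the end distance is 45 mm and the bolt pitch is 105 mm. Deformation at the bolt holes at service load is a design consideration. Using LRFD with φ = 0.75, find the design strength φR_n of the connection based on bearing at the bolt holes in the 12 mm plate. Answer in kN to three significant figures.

Per bolt r_n = 1.2 l_c t F_u ≤ 2.4 d t F_u; upper limit = 2.4 × 27 × 12 × 400 / 1000 = 311 kN.
Edge bolt: l_c = 45 − 30/2 = 30 mm → 1.2 × 30 × 12 × 400 / 1000 = 172.8 → r_n = 172.8 kN.
Interior bolts: l_c = 105 − 30 = 75 mm → 1.2 × 75 × 12 × 400 / 1000 = 432 → r_n = 311 kN.
R_n = 1 × 172.8 + 4 × 311 = 1417 kN.
Design strength φR_n = 0.75 × 1417 = 1060 kN.

1060 kN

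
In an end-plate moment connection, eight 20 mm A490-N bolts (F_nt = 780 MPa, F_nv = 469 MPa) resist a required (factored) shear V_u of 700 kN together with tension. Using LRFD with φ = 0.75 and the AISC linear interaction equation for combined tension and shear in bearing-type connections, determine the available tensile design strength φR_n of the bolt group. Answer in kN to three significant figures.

747 kN

A_b = π·20²/4 = 314.2 mm²; f_rv = 700 × 1000 / (8 × 314.2) = 278.5 MPa.
F'_nt = 1.3 F_nt − (F_nt / φF_nv) f_rv = 1.3·780 − (780/(0.75·469))·278.5 = 396.4 MPa, capped at F_nt → F'_nt = 396.4 MPa.
R_n = F'_nt · A_b · n = 396.4 × 314.2 × 8 / 1000 = 996.2 kN.
Design strength φR_n = 0.75 × 996.2 = 747 kN.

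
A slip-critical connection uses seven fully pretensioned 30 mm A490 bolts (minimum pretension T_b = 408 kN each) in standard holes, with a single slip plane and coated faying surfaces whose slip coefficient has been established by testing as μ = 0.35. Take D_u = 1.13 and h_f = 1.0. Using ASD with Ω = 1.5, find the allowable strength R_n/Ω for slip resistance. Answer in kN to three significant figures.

R_n = μ · D_u · h_f · T_b · n_s · n_b = 0.35 × 1.13 × 1.0 × 408 × 1 × 7 = 1130 kN.
Allowable strength R_n/Ω = 1130 / 1.5 = 753 kN.

753 kN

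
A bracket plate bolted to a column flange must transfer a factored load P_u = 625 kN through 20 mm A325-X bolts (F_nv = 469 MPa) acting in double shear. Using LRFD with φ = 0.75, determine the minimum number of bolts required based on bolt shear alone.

3 bolts

A_b = π·20²/4 = 314.2 mm².
Per-bolt design strength φR_n = 0.75 × 469 × 314.2 × 2 / 1000 = 221 kN.
n ≥ 625 / 221 = 2.828 → use 3 bolts.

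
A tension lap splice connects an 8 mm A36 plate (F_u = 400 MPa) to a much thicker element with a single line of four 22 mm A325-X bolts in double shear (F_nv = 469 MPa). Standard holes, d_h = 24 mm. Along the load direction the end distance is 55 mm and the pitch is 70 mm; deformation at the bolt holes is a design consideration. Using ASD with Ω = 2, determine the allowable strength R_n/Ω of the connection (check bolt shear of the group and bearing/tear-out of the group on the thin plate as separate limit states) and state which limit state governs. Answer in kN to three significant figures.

336 kN (bearing governs)

Bolt shear: A_b = π·22²/4 = 380.1 mm²; R_n = 469 × 380.1 × 4 × 2 / 1000 = 1426 kN → 1426 / 2 = 713 kN.
Bearing (1.2 l_c t F_u ≤ 2.4 d t F_u): upper limit = 2.4·22·8·400 / 1000 = 169 kN.
  Edge l_c = 55 − 24/2 = 43 → r_n = 165.1 kN; interior l_c = 70 − 24 = 46 → r_n = 169 kN.
  R_n,bearing = 1·165.1 + 3·169 = 672 kN → 672 / 2 = 336 kN.
Bearing governs: 336 kN.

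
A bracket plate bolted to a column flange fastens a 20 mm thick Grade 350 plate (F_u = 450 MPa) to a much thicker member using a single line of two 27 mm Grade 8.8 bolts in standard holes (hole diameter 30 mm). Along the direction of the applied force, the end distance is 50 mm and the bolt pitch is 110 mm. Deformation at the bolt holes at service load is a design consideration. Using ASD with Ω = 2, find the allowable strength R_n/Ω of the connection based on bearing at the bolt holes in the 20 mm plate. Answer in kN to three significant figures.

Per bolt r_n = 1.2 l_c t F_u ≤ 2.4 d t F_u; upper limit = 2.4 × 27 × 20 × 450 / 1000 = 583.2 kN.
Edge bolt: l_c = 50 − 30/2 = 35 mm → 1.2 × 35 × 20 × 450 / 1000 = 378 → r_n = 378 kN.
Interior bolts: l_c = 110 − 30 = 80 mm → 1.2 × 80 × 20 × 450 / 1000 = 864 → r_n = 583.2 kN.
R_n = 1 × 378 + 1 × 583.2 = 961.2 kN.
Allowable strength R_n/Ω = 961.2 / 2 = 481 kN.

481 kN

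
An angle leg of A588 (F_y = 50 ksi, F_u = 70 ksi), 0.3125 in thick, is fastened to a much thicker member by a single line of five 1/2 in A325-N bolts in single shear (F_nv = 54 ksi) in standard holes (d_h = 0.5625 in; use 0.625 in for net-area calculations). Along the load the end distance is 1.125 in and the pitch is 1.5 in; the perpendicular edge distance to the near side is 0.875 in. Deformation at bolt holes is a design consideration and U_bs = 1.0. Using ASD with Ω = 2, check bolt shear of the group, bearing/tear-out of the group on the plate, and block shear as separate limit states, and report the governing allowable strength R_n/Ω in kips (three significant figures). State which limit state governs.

Bolt shear: A_b = π·0.5²/4 = 0.1963 in²; R_n = 54 × 0.1963 × 5 × 1 = 53.01 kips → 53.01 / 2 = 26.5 kips.
Bearing: edge l_c = 0.8438, r_n = 22.15 kips; interior l_c = 0.9375, r_n = 24.61 kips; R_n = 22.15 + 4·24.61 = 120.6 kips → 60.3 kips.
Block shear: A_gv = 2.227, A_nv = 1.348, A_nt = 0.1758 in²; R_n = min(0.6F_uA_nv, 0.6F_yA_gv) + U_bs·F_u·A_nt = 68.91 kips → 34.5 kips.
Bolt shear governs: 26.5 kips.

26.5 kips (bolt shear governs)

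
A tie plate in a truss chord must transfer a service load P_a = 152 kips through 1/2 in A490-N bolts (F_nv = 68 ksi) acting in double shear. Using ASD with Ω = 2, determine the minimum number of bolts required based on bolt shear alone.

12 bolts

A_b = π·0.5²/4 = 0.1963 in².
Per-bolt allowable strength R_n/Ω = 68 × 0.1963 × 2 / 2 = 13.35 kips.
n ≥ 152 / 13.35 = 11.38 → use 12 bolts.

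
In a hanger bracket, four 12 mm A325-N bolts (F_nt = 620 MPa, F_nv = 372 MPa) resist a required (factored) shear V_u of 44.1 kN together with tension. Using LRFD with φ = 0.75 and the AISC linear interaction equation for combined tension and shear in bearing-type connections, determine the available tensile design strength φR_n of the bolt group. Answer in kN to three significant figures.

A_b = π·12²/4 = 113.1 mm²; f_rv = 44.1 × 1000 / (4 × 113.1) = 97.48 MPa.
F'_nt = 1.3 F_nt − (F_nt / φF_nv) f_rv = 1.3·620 − (620/(0.75·372))·97.48 = 589.4 MPa, capped at F_nt → F'_nt = 589.4 MPa.
R_n = F'_nt · A_b · n = 589.4 × 113.1 × 4 / 1000 = 266.6 kN.
Design strength φR_n = 0.75 × 266.6 = 200 kN.

200 kN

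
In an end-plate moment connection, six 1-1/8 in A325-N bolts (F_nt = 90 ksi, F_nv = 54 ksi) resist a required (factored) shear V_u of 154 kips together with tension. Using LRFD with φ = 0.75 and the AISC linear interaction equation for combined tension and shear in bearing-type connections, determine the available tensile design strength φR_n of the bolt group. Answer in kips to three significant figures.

A_b = π·1.125²/4 = 0.994 in²; f_rv = 154 / (6 × 0.994) = 25.82 ksi.
F'_nt = 1.3 F_nt − (F_nt / φF_nv) f_rv = 1.3·90 − (90/(0.75·54))·25.82 = 59.62 ksi, capped at F_nt → F'_nt = 59.62 ksi.
R_n = F'_nt · A_b · n = 59.62 × 0.994 × 6 = 355.6 kips.
Design strength φR_n = 0.75 × 355.6 = 267 kips.

267 kips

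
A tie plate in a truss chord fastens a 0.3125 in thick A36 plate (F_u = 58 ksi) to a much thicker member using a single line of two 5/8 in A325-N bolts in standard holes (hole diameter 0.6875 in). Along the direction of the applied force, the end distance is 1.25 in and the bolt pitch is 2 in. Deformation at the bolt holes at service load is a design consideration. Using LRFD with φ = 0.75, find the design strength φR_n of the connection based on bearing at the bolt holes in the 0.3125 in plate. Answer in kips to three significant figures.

Per bolt r_n = 1.2 l_c t F_u ≤ 2.4 d t F_u; upper limit = 2.4 × 0.625 × 0.3125 × 58 = 27.19 kips.
Edge bolt: l_c = 1.25 − 0.6875/2 = 0.9062 in → 1.2 × 0.9062 × 0.3125 × 58 = 19.71 → r_n = 19.71 kips.
Interior bolts: l_c = 2 − 0.6875 = 1.312 in → 1.2 × 1.312 × 0.3125 × 58 = 28.55 → r_n = 27.19 kips.
R_n = 1 × 19.71 + 1 × 27.19 = 46.9 kips.
Design strength φR_n = 0.75 × 46.9 = 35.2 kips.

35.2 kips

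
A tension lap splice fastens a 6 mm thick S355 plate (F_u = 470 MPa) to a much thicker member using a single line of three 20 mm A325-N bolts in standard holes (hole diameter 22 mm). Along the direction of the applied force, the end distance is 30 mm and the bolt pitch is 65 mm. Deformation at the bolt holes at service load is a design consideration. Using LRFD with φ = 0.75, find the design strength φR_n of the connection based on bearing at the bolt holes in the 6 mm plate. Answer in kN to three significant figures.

251 kN

Per bolt r_n = 1.2 l_c t F_u ≤ 2.4 d t F_u; upper limit = 2.4 × 20 × 6 × 470 / 1000 = 135.4 kN.
Edge bolt: l_c = 30 − 22/2 = 19 mm → 1.2 × 19 × 6 × 470 / 1000 = 64.3 → r_n = 64.3 kN.
Interior bolts: l_c = 65 − 22 = 43 mm → 1.2 × 43 × 6 × 470 / 1000 = 145.5 → r_n = 135.4 kN.
R_n = 1 × 64.3 + 2 × 135.4 = 335 kN.
Design strength φR_n = 0.75 × 335 = 251 kN.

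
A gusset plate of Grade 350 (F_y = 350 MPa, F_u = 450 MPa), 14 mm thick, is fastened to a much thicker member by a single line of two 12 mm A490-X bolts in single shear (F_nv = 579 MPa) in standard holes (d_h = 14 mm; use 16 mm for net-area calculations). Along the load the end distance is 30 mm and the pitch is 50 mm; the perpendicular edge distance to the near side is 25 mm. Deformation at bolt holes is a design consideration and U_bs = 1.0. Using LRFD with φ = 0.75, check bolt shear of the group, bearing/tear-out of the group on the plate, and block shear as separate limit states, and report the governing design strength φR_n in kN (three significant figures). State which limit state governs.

98.2 kN (bolt shear governs)

Bolt shear: A_b = π·12²/4 = 113.1 mm²; R_n = 579 × 113.1 × 2 × 1 / 1000 = 131 kN → 0.75 × 131 = 98.2 kN.
Bearing: edge l_c = 23, r_n = 173.9 kN; interior l_c = 36, r_n = 181.4 kN; R_n = 173.9 + 1·181.4 = 355.3 kN → 266 kN.
Block shear: A_gv = 1120, A_nv = 784, A_nt = 238 mm²; R_n = min(0.6F_uA_nv, 0.6F_yA_gv) + U_bs·F_u·A_nt = 318.8 kN → 239 kN.
Bolt shear governs: 98.2 kN.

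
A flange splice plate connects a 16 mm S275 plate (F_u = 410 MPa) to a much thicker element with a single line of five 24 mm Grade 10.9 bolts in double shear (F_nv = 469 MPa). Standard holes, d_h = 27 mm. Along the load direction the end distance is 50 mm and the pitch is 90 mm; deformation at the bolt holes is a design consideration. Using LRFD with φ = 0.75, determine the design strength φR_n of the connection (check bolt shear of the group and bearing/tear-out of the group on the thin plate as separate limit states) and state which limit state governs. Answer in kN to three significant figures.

Bolt shear: A_b = π·24²/4 = 452.4 mm²; R_n = 469 × 452.4 × 5 × 2 / 1000 = 2122 kN → 0.75 × 2122 = 1590 kN.
Bearing (1.2 l_c t F_u ≤ 2.4 d t F_u): upper limit = 2.4·24·16·410 / 1000 = 377.9 kN.
  Edge l_c = 50 − 27/2 = 36.5 → r_n = 287.3 kN; interior l_c = 90 − 27 = 63 → r_n = 377.9 kN.
  R_n,bearing = 1·287.3 + 4·377.9 = 1799 kN → 0.75 × 1799 = 1350 kN.
Bearing governs: 1350 kN.

1350 kN (bearing governs)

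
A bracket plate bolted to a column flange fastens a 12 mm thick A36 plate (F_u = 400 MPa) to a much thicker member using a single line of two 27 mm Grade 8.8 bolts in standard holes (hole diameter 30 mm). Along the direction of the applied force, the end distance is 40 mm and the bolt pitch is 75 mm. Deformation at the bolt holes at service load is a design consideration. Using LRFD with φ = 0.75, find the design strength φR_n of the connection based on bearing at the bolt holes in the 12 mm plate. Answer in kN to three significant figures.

302 kN

Per bolt r_n = 1.2 l_c t F_u ≤ 2.4 d t F_u; upper limit = 2.4 × 27 × 12 × 400 / 1000 = 311 kN.
Edge bolt: l_c = 40 − 30/2 = 25 mm → 1.2 × 25 × 12 × 400 / 1000 = 144 → r_n = 144 kN.
Interior bolts: l_c = 75 − 30 = 45 mm → 1.2 × 45 × 12 × 400 / 1000 = 259.2 → r_n = 259.2 kN.
R_n = 1 × 144 + 1 × 259.2 = 403.2 kN.
Design strength φR_n = 0.75 × 403.2 = 302 kN.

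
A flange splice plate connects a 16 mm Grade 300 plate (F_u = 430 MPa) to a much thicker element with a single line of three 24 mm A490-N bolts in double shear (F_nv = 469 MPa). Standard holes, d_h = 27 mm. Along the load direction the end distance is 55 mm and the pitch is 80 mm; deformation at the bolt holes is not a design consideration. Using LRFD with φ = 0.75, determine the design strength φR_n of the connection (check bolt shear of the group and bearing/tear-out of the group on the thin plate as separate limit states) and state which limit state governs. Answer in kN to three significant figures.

Bolt shear: A_b = π·24²/4 = 452.4 mm²; R_n = 469 × 452.4 × 3 × 2 / 1000 = 1273 kN → 0.75 × 1273 = 955 kN.
Bearing (1.5 l_c t F_u ≤ 3.0 d t F_u): upper limit = 3.0·24·16·430 / 1000 = 495.4 kN.
  Edge l_c = 55 − 27/2 = 41.5 → r_n = 428.3 kN; interior l_c = 80 − 27 = 53 → r_n = 495.4 kN.
  R_n,bearing = 1·428.3 + 2·495.4 = 1419 kN → 0.75 × 1419 = 1060 kN.
Bolt shear governs: 955 kN.

955 kN (bolt shear governs)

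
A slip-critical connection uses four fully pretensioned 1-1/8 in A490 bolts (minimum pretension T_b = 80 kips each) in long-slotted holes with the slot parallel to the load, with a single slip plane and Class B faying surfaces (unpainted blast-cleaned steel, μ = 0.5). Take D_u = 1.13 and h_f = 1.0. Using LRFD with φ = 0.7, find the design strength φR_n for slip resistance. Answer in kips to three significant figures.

R_n = μ · D_u · h_f · T_b · n_s · n_b = 0.5 × 1.13 × 1.0 × 80 × 1 × 4 = 180.8 kips.
Design strength φR_n = 0.7 × 180.8 = 127 kips.

127 kips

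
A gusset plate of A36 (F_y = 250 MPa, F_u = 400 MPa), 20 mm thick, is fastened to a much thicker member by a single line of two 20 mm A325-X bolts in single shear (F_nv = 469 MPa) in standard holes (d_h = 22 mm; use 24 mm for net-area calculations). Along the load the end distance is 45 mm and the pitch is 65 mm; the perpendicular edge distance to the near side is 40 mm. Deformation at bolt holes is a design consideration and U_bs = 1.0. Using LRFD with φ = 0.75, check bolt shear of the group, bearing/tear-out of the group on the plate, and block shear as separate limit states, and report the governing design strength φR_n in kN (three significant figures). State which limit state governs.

Bolt shear: A_b = π·20²/4 = 314.2 mm²; R_n = 469 × 314.2 × 2 × 1 / 1000 = 294.7 kN → 0.75 × 294.7 = 221 kN.
Bearing: edge l_c = 34, r_n = 326.4 kN; interior l_c = 43, r_n = 384 kN; R_n = 326.4 + 1·384 = 710.4 kN → 533 kN.
Block shear: A_gv = 2200, A_nv = 1480, A_nt = 560 mm²; R_n = min(0.6F_uA_nv, 0.6F_yA_gv) + U_bs·F_u·A_nt = 554 kN → 416 kN.
Bolt shear governs: 221 kN.

221 kN (bolt shear governs)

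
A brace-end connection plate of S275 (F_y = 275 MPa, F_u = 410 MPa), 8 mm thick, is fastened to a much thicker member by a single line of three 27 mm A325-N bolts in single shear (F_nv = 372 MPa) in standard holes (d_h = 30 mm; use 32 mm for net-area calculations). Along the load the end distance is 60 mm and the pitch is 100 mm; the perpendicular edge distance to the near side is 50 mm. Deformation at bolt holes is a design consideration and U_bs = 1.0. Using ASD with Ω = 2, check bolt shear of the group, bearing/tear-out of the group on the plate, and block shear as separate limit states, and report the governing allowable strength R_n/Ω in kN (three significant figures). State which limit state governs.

Bolt shear: A_b = π·27²/4 = 572.6 mm²; R_n = 372 × 572.6 × 3 × 1 / 1000 = 639 kN → 639 / 2 = 319 kN.
Bearing: edge l_c = 45, r_n = 177.1 kN; interior l_c = 70, r_n = 212.5 kN; R_n = 177.1 + 2·212.5 = 602.2 kN → 301 kN.
Block shear: A_gv = 2080, A_nv = 1440, A_nt = 272 mm²; R_n = min(0.6F_uA_nv, 0.6F_yA_gv) + U_bs·F_u·A_nt = 454.7 kN → 227 kN.
Block shear governs: 227 kN.

227 kN (block shear governs)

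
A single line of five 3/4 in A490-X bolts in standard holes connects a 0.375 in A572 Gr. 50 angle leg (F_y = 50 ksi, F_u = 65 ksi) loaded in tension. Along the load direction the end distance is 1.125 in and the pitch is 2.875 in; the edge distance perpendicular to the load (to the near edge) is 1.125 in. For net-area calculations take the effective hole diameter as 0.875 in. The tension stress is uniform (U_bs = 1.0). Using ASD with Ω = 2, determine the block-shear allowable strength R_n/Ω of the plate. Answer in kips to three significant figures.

71.9 kips

Shear plane L_v = 1.125 + 4·2.875 = 12.62 in; A_gv = 12.62 × 0.375 = 4.734 in².
A_nv = (12.62 − 4.5·0.875) × 0.375 = 3.258 in².
A_nt = (1.125 − 0.5·0.875) × 0.375 = 0.2578 in².
0.6 F_u A_nv = 127.1 kips; 0.6 F_y A_gv = 142 kips → shear rupture governs the shear term.
R_n = 127.1 + 1.0 × 65 × 0.2578 = 143.8 kips.
Allowable strength R_n/Ω = 143.8 / 2 = 71.9 kips.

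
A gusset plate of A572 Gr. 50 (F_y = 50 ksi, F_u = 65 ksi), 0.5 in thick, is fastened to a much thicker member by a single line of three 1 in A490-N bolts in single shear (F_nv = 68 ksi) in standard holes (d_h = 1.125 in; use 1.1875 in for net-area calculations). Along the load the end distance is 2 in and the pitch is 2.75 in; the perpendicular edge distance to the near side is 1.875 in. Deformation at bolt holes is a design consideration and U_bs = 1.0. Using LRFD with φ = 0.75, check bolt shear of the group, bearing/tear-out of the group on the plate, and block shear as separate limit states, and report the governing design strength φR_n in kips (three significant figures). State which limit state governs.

97.5 kips (block shear governs)

Bolt shear: A_b = π·1²/4 = 0.7854 in²; R_n = 68 × 0.7854 × 3 × 1 = 160.2 kips → 0.75 × 160.2 = 120 kips.
Bearing: edge l_c = 1.438, r_n = 56.06 kips; interior l_c = 1.625, r_n = 63.38 kips; R_n = 56.06 + 2·63.38 = 182.8 kips → 137 kips.
Block shear: A_gv = 3.75, A_nv = 2.266, A_nt = 0.6406 in²; R_n = min(0.6F_uA_nv, 0.6F_yA_gv) + U_bs·F_u·A_nt = 130 kips → 97.5 kips.
Block shear governs: 97.5 kips.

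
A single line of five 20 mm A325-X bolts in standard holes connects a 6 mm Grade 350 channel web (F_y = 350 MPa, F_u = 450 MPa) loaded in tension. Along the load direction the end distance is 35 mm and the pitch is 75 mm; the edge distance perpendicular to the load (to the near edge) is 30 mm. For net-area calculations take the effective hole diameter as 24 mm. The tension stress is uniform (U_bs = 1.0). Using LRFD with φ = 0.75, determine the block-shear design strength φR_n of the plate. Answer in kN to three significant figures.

312 kN

Shear plane L_v = 35 + 4·75 = 335 mm; A_gv = 335 × 6 = 2010 mm².
A_nv = (335 − 4.5·24) × 6 = 1362 mm².
A_nt = (30 − 0.5·24) × 6 = 108 mm².
0.6 F_u A_nv = 367.7 kN; 0.6 F_y A_gv = 422.1 kN → shear rupture governs the shear term.
R_n = 367.7 + 1.0 × 450 × 108 / 1000 = 416.3 kN.
Design strength φR_n = 0.75 × 416.3 = 312 kN.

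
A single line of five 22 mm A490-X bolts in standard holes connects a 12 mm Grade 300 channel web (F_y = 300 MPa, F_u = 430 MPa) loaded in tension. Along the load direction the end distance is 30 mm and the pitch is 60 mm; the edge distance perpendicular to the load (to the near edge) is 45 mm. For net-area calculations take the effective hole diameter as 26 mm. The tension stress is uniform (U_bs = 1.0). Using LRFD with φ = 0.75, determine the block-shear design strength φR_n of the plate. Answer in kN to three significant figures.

Shear plane L_v = 30 + 4·60 = 270 mm; A_gv = 270 × 12 = 3240 mm².
A_nv = (270 − 4.5·26) × 12 = 1836 mm².
A_nt = (45 − 0.5·26) × 12 = 384 mm².
0.6 F_u A_nv = 473.7 kN; 0.6 F_y A_gv = 583.2 kN → shear rupture governs the shear term.
R_n = 473.7 + 1.0 × 430 × 384 / 1000 = 638.8 kN.
Design strength φR_n = 0.75 × 638.8 = 479 kN.

479 kN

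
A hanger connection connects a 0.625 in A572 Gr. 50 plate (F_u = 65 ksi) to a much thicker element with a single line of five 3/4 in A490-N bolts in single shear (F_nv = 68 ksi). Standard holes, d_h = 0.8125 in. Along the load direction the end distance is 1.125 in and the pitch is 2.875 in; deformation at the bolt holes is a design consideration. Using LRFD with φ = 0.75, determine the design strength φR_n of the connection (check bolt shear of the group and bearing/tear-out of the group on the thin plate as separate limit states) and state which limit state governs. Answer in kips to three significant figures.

113 kips (bolt shear governs)

Bolt shear: A_b = π·0.75²/4 = 0.4418 in²; R_n = 68 × 0.4418 × 5 × 1 = 150.2 kips → 0.75 × 150.2 = 113 kips.
Bearing (1.2 l_c t F_u ≤ 2.4 d t F_u): upper limit = 2.4·0.75·0.625·65 = 73.12 kips.
  Edge l_c = 1.125 − 0.8125/2 = 0.7188 → r_n = 35.04 kips; interior l_c = 2.875 − 0.8125 = 2.062 → r_n = 73.12 kips.
  R_n,bearing = 1·35.04 + 4·73.12 = 327.5 kips → 0.75 × 327.5 = 246 kips.
Bolt shear governs: 113 kips.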